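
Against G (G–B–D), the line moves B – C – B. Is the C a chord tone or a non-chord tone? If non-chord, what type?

The harmony at that moment is G major triad (G, B, D); C is not a chord tone.
It is approached by step up from B and left by step down to B.
Step away and step back to the same note — a neighbor tone (upper neighbor).

Non-chord tone — a neighbor tone.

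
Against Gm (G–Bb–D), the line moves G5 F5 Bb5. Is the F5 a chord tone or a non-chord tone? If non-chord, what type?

Non-chord tone — an escape tone.

The harmony at that moment is G minor triad (G, Bb, D); F5 is not a chord tone.
It is approached by step down from G5 and left by leap up to Bb5.
Step in, leap out — an escape tone.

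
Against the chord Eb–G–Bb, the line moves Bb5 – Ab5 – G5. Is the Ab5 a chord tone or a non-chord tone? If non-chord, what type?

Non-chord tone — a passing tone.

The harmony at that moment is Eb major triad (Eb, G, Bb); Ab5 is not a chord tone.
It is approached by step down from Bb5 and left by step down to G5.
Step in, step out in the same direction — a passing tone.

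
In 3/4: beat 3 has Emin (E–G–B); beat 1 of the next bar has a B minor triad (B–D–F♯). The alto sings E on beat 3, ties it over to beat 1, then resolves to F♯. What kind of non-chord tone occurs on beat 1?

Retardation.

The harmony at that moment is B minor triad (B, D, F♯); E is not a chord tone.
It is held over (the same pitch as the preceding E) and left by step up to F♯.
Held over from the previous chord and resolving up by step — a retardation.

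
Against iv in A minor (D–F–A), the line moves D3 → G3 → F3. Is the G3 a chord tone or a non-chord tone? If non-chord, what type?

The harmony at that moment is D minor triad (D, F, A); G3 is not a chord tone.
It is approached by leap up from D3 and left by step down to F3.
Leap in, step out — an appoggiatura.

Non-chord tone — an appoggiatura.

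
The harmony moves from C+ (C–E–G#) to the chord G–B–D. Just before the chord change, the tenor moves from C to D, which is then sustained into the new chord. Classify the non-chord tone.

D is an anticipation.

The harmony at that moment is C augmented triad (C, E, G#); D is not a chord tone.
It is approached by step up from C and then sustained as the same pitch into the next harmony.
Arriving early and becoming a chord tone when the harmony changes — an anticipation.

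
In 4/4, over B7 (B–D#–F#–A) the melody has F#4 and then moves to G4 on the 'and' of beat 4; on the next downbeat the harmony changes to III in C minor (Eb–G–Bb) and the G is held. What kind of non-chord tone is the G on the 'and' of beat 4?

The harmony at that moment is B dominant seventh chord (B, D#, F#, A); G4 is not a chord tone.
It is approached by step up from F#4 and then sustained as the same pitch into the next harmony.
Arriving early and becoming a chord tone when the harmony changes — an anticipation.

Anticipation.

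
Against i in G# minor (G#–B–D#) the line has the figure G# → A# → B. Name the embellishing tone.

A# is a passing tone.

The harmony at that moment is G# minor triad (G#, B, D#); A# is not a chord tone.
It is approached by step up from G# and left by step up to B.
Step in, step out in the same direction — a passing tone.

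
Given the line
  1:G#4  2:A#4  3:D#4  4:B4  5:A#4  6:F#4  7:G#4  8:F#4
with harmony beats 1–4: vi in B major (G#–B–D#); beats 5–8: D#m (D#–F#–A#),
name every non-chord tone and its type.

The harmony at that moment is G# minor triad (G#, B, D#); A#4 is not a chord tone.
It is approached by step up from G#4 and left by leap down to D#4.
Step in, leap out — an escape tone.
The harmony at that moment is D# minor triad (D#, F#, A#); G#4 is not a chord tone.
It is approached by step up from F#4 and left by step down to F#4.
Step away and step back to the same note — a neighbor tone (upper neighbor).

A#4 (beat 2) — escape tone; G#4 (beat 7) — neighbor tone.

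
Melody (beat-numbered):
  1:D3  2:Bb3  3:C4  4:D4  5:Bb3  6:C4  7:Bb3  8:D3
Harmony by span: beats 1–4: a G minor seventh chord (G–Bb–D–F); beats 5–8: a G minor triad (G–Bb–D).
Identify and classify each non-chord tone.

The harmony at that moment is G minor seventh chord (G, Bb, D, F); C4 is not a chord tone.
It is approached by step up from Bb3 and left by step up to D4.
Step in, step out in the same direction — a passing tone.
The harmony at that moment is G minor triad (G, Bb, D); C4 is not a chord tone.
It is approached by step up from Bb3 and left by step down to Bb3.
Step away and step back to the same note — a neighbor tone (upper neighbor).

C4 (beat 3) — passing tone; C4 (beat 6) — neighbor tone.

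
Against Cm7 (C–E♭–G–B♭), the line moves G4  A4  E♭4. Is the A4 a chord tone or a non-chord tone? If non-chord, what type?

Non-chord tone — an escape tone.

The harmony at that moment is C minor seventh chord (C, E♭, G, B♭); A4 is not a chord tone.
It is approached by step up from G4 and left by leap down to E♭4.
Step in, leap out — an escape tone.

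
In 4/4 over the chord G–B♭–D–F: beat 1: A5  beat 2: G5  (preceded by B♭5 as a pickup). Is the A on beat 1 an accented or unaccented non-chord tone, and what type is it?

Accented passing tone.

The harmony at that moment is G minor seventh chord (G, B♭, D, F); A5 is not a chord tone.
It is approached by step down from B♭5 and left by step down to G5.
Step in, step out in the same direction — a passing tone.
It falls on the downbeat, so it is accented.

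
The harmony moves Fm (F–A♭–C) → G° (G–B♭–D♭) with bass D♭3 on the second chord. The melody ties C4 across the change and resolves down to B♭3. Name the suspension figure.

7–6 suspension.

At the second chord the bass is D♭3. The suspended C4 lies a seventh above the bass; after resolving down by step to B♭3, the interval above the bass becomes a sixth.
Suspension figures are named by those two intervals: 7–6.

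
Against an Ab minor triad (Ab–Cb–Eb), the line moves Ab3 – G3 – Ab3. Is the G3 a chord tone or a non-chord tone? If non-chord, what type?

Non-chord tone — a neighbor tone.

The harmony at that moment is Ab minor triad (Ab, Cb, Eb); G3 is not a chord tone.
It is approached by step down from Ab3 and left by step up to Ab3.
Step away and step back to the same note — a neighbor tone (lower neighbor).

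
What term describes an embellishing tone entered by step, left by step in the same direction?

Passing tone.

Approach: by step. Departure: by step, continuing in the same direction.
Stepwise on both sides with no change of direction means the note fills in the space between two different chord tones — a passing tone. (Had it turned back to its starting note it would be a neighbor tone instead.)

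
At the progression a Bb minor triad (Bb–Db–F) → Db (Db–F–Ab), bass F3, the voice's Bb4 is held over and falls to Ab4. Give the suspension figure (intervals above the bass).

At the second chord the bass is F3. The suspended Bb4 lies a fourth above the bass; after resolving down by step to Ab4, the interval above the bass becomes a third.
Suspension figures are named by those two intervals: 4–3.

4–3 suspension.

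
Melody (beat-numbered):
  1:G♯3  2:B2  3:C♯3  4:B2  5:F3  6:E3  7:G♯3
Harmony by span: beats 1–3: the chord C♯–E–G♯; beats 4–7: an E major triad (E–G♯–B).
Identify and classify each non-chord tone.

The harmony at that moment is C♯ minor triad (C♯, E, G♯); B2 is not a chord tone.
It is approached by leap down from G♯3 and left by step up to C♯3.
Leap in, step out — an appoggiatura.
The harmony at that moment is E major triad (E, G♯, B); F3 is not a chord tone.
It is approached by leap up from B2 and left by step down to E3.
Leap in, step out — an appoggiatura.

B2 (beat 2) — appoggiatura; F3 (beat 5) — appoggiatura.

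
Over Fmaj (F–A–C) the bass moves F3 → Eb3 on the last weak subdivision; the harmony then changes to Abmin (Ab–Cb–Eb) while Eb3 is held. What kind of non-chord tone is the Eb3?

Eb3 is an anticipation.

The harmony at that moment is F major triad (F, A, C); Eb3 is not a chord tone.
It is approached by step down from F3 and then sustained as the same pitch into the next harmony.
Arriving early and becoming a chord tone when the harmony changes — an anticipation.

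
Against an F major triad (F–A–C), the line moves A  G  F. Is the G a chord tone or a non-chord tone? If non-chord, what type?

Non-chord tone — a passing tone.

The harmony at that moment is F major triad (F, A, C); G is not a chord tone.
It is approached by step down from A and left by step down to F.
Step in, step out in the same direction — a passing tone.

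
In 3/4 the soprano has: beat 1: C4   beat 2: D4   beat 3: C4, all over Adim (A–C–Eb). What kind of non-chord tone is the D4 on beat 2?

The harmony at that moment is A diminished triad (A, C, Eb); D4 is not a chord tone.
It is approached by step up from C4 and left by step down to C4.
Step away and step back to the same note — a neighbor tone (upper neighbor).

Upper neighbor tone.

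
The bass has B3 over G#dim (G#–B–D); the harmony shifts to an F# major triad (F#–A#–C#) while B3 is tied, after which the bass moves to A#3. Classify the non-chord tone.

B3 is a suspension.

The harmony at that moment is F# major triad (F#, A#, C#); B3 is not a chord tone.
It is held over (the same pitch as the preceding B3) and left by step down to A#3.
Held over from the previous chord and resolving down by step — a suspension.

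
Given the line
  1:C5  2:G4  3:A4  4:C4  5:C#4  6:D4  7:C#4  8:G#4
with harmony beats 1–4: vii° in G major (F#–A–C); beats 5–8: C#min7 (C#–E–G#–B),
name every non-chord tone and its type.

G4 (beat 2) — appoggiatura; D4 (beat 6) — neighbor tone.

The harmony at that moment is F# diminished triad (F#, A, C); G4 is not a chord tone.
It is approached by leap down from C5 and left by step up to A4.
Leap in, step out — an appoggiatura.
The harmony at that moment is C# minor seventh chord (C#, E, G#, B); D4 is not a chord tone.
It is approached by step up from C#4 and left by step down to C#4.
Step away and step back to the same note — a neighbor tone (upper neighbor).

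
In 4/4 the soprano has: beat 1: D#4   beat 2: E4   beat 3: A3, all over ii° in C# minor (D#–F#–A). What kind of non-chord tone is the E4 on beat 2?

Escape tone.

The harmony at that moment is D# diminished triad (D#, F#, A); E4 is not a chord tone.
It is approached by step up from D#4 and left by leap down to A3.
Step in, leap out, on a weak beat — an escape tone.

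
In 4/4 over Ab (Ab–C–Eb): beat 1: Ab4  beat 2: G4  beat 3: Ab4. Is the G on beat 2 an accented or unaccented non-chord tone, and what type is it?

Unaccented neighbor tone.

The harmony at that moment is Ab major triad (Ab, C, Eb); G4 is not a chord tone.
It is approached by step down from Ab4 and left by step up to Ab4.
Step away and step back to the same note — a neighbor tone (lower neighbor).
It falls on a weak beat, so it is unaccented.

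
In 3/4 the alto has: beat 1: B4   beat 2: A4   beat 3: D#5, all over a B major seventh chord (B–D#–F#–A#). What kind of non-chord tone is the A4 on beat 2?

Escape tone.

The harmony at that moment is B major seventh chord (B, D#, F#, A#); A4 is not a chord tone.
It is approached by step down from B4 and left by leap up to D#5.
Step in, leap out, on a weak beat — an escape tone.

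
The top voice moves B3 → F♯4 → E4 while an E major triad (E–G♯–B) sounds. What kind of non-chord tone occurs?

F♯4 is an appoggiatura.

The harmony at that moment is E major triad (E, G♯, B); F♯4 is not a chord tone.
It is approached by leap up from B3 and left by step down to E4.
Leap in, step out — an appoggiatura.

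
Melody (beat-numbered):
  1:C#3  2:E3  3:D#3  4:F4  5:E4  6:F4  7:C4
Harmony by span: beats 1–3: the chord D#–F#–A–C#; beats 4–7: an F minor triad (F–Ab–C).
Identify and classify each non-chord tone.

The harmony at that moment is D# half-diminished seventh chord (D#, F#, A, C#); E3 is not a chord tone.
It is approached by leap up from C#3 and left by step down to D#3.
Leap in, step out — an appoggiatura.
The harmony at that moment is F minor triad (F, Ab, C); E4 is not a chord tone.
It is approached by step down from F4 and left by step up to F4.
Step away and step back to the same note — a neighbor tone (lower neighbor).

E3 (beat 2) — appoggiatura; E4 (beat 5) — neighbor tone.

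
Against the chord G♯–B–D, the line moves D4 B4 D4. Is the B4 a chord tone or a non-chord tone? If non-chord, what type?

G# diminished triad contains G♯, B, D; B is the third, so it is a chord tone.

Chord tone (the third of G# diminished triad).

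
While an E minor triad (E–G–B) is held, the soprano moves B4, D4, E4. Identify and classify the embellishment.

D4 is an appoggiatura.

The harmony at that moment is E minor triad (E, G, B); D4 is not a chord tone.
It is approached by leap down from B4 and left by step up to E4.
Leap in, step out — an appoggiatura.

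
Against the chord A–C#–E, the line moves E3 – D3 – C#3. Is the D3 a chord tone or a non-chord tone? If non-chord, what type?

Non-chord tone — a passing tone.

The harmony at that moment is A major triad (A, C#, E); D3 is not a chord tone.
It is approached by step down from E3 and left by step down to C#3.
Step in, step out in the same direction — a passing tone.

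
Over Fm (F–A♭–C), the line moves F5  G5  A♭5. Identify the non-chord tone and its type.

The harmony at that moment is F minor triad (F, A♭, C); G5 is not a chord tone.
It is approached by step up from F5 and left by step up to A♭5.
Step in, step out in the same direction — a passing tone.

G5 is a passing tone.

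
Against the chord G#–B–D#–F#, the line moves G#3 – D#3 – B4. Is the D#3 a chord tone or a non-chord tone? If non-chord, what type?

G# minor seventh chord contains G#, B, D#, F#; D# is the fifth, so it is a chord tone.

Chord tone (the fifth of G# minor seventh chord).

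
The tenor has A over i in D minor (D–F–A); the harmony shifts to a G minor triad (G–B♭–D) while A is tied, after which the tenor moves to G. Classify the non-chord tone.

The harmony at that moment is G minor triad (G, B♭, D); A is not a chord tone.
It is held over (the same pitch as the preceding A) and left by step down to G.
Held over from the previous chord and resolving down by step — a suspension.

A is a suspension.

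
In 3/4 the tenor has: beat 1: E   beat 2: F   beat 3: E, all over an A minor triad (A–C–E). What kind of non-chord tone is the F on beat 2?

Upper neighbor tone.

The harmony at that moment is A minor triad (A, C, E); F is not a chord tone.
It is approached by step up from E and left by step down to E.
Step away and step back to the same note — a neighbor tone (upper neighbor).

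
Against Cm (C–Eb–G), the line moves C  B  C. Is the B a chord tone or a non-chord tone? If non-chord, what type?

Non-chord tone — a neighbor tone.

The harmony at that moment is C minor triad (C, Eb, G); B is not a chord tone.
It is approached by step down from C and left by step up to C.
Step away and step back to the same note — a neighbor tone (lower neighbor).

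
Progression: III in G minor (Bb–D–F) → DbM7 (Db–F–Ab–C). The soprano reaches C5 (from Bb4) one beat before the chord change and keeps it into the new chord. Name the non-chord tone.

The harmony at that moment is Bb major triad (Bb, D, F); C5 is not a chord tone.
It is approached by step up from Bb4 and then sustained as the same pitch into the next harmony.
Arriving early and becoming a chord tone when the harmony changes — an anticipation.

C5 is an anticipation.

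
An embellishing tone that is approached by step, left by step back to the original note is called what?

Neighbor tone.

Approach: by step. Departure: by step in the opposite direction, back to the starting pitch.
Stepwise on both sides but reversing to return to the same chord tone — a neighbor tone. (Had it continued onward in the same direction it would be a passing tone instead.)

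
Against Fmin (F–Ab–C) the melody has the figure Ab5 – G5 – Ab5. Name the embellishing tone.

The harmony at that moment is F minor triad (F, Ab, C); G5 is not a chord tone.
It is approached by step down from Ab5 and left by step up to Ab5.
Step away and step back to the same note — a neighbor tone (lower neighbor).

G5 is a neighbor tone.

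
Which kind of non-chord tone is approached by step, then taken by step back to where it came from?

Approach: by step. Departure: by step in the opposite direction, back to the starting pitch.
Stepwise on both sides but reversing to return to the same chord tone — a neighbor tone. (Had it continued onward in the same direction it would be a passing tone instead.)

Neighbor tone.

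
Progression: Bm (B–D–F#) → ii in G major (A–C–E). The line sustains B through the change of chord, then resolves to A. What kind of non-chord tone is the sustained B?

B is a suspension.

The harmony at that moment is A minor triad (A, C, E); B is not a chord tone.
It is held over (the same pitch as the preceding B) and left by step down to A.
Held over from the previous chord and resolving down by step — a suspension.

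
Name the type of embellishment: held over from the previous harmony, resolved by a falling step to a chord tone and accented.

Approach: by preparation — the pitch is first a chord tone, then held (tied or repeated) while the harmony changes under it. Departure: down by step. Metric position: strong.
A prepared dissonance that resolves downward by step — a suspension. (The same figure resolving upward would be a retardation.)

Suspension.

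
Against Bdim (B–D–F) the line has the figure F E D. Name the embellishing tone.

The harmony at that moment is B diminished triad (B, D, F); E is not a chord tone.
It is approached by step down from F and left by step down to D.
Step in, step out in the same direction — a passing tone.

E is a passing tone.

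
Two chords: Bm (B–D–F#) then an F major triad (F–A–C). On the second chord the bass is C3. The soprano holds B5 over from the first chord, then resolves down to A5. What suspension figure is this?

7–6 suspension.

At the second chord the bass is C3. The suspended B5 lies a seventh above the bass; after resolving down by step to A5, the interval above the bass becomes a sixth.
Suspension figures are named by those two intervals: 7–6.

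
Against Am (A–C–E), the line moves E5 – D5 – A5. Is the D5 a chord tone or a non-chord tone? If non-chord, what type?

Non-chord tone — an escape tone.

The harmony at that moment is A minor triad (A, C, E); D5 is not a chord tone.
It is approached by step down from E5 and left by leap up to A5.
Step in, leap out — an escape tone.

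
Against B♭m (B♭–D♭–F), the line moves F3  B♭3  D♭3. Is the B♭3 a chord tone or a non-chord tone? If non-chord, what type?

Chord tone (the root of Bb minor triad).

Bb minor triad contains B♭, D♭, F; B♭ is the root, so it is a chord tone.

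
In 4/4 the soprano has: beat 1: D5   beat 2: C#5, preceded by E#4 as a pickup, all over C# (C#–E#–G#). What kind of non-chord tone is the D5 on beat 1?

The harmony at that moment is C# major triad (C#, E#, G#); D5 is not a chord tone.
It is approached by leap up from E#4 and left by step down to C#5.
Leap in, step out, metrically accented — an appoggiatura.

Appoggiatura.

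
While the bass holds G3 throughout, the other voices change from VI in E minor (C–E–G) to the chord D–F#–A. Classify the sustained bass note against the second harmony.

The harmony at that moment is D major triad (D, F#, A); G3 is not a chord tone.
It is held over (the same pitch as the preceding G3) and then sustained as the same pitch into the next harmony.
Sustained through a change of harmony — a pedal tone.

Pedal tone (pedal point).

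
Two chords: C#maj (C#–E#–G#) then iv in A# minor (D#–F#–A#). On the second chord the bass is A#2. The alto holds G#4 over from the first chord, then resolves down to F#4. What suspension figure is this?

At the second chord the bass is A#2. The suspended G#4 lies a seventh above the bass; after resolving down by step to F#4, the interval above the bass becomes a sixth.
Suspension figures are named by those two intervals: 7–6.

7–6 suspension.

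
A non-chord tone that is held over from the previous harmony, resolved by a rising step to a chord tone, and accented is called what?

Approach: by preparation — the pitch is first a chord tone, then held (tied or repeated) while the harmony changes under it. Departure: up by step. Metric position: strong.
A prepared dissonance that resolves upward by step — a retardation. (The same figure resolving downward would be a suspension.)

Retardation.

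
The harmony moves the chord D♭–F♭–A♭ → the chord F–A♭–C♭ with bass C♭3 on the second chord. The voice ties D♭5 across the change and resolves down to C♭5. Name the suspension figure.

At the second chord the bass is C♭3. The suspended D♭5 lies a ninth above the bass; after resolving down by step to C♭5, the interval above the bass becomes an octave.
Suspension figures are named by those two intervals: 9–8.

9–8 suspension.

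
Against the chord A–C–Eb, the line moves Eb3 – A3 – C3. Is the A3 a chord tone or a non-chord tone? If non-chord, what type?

Chord tone (the root of A diminished triad).

A diminished triad contains A, C, Eb; A is the root, so it is a chord tone.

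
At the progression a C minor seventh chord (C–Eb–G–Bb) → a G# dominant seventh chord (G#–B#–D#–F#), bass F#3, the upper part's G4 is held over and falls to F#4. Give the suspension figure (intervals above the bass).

9–8 suspension.

At the second chord the bass is F#3. The suspended G4 lies a ninth above the bass; after resolving down by step to F#4, the interval above the bass becomes an octave.
Suspension figures are named by those two intervals: 9–8.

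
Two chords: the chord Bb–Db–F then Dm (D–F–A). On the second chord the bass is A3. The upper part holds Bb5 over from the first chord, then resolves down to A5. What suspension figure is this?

At the second chord the bass is A3. The suspended Bb5 lies a ninth above the bass; after resolving down by step to A5, the interval above the bass becomes an octave.
Suspension figures are named by those two intervals: 9–8.

9–8 suspension.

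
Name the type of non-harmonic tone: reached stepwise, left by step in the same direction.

Approach: by step. Departure: by step, continuing in the same direction.
Stepwise on both sides with no change of direction means the note fills in the space between two different chord tones — a passing tone. (Had it turned back to its starting note it would be a neighbor tone instead.)

Passing tone.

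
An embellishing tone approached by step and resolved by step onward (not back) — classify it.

Approach: by step. Departure: by step, continuing in the same direction.
Stepwise on both sides with no change of direction means the note fills in the space between two different chord tones — a passing tone. (Had it turned back to its starting note it would be a neighbor tone instead.)

Passing tone.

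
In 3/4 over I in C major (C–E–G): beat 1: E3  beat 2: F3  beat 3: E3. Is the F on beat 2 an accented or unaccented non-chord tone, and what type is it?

Unaccented neighbor tone.

The harmony at that moment is C major triad (C, E, G); F3 is not a chord tone.
It is approached by step up from E3 and left by step down to E3.
Step away and step back to the same note — a neighbor tone (upper neighbor).
It falls on a weak beat, so it is unaccented.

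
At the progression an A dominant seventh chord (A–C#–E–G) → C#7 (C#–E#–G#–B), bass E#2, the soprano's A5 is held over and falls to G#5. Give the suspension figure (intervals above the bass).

4–3 suspension.

At the second chord the bass is E#2. The suspended A5 lies a fourth above the bass; after resolving down by step to G#5, the interval above the bass becomes a third.
Suspension figures are named by those two intervals: 4–3.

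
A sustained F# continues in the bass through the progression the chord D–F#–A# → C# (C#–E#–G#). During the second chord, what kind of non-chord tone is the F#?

The harmony at that moment is C# major triad (C#, E#, G#); F# is not a chord tone.
It is held over (the same pitch as the preceding F#) and then sustained as the same pitch into the next harmony.
Sustained through a change of harmony — a pedal tone.

Pedal tone (pedal point).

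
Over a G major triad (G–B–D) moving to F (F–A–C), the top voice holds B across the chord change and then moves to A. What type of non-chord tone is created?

B is a suspension.

The harmony at that moment is F major triad (F, A, C); B is not a chord tone.
It is held over (the same pitch as the preceding B) and left by step down to A.
Held over from the previous chord and resolving down by step — a suspension.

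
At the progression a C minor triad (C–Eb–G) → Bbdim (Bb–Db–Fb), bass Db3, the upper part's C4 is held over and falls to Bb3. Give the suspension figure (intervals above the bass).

7–6 suspension.

At the second chord the bass is Db3. The suspended C4 lies a seventh above the bass; after resolving down by step to Bb3, the interval above the bass becomes a sixth.
Suspension figures are named by those two intervals: 7–6.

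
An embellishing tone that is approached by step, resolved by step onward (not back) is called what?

Approach: by step. Departure: by step, continuing in the same direction.
Stepwise on both sides with no change of direction means the note fills in the space between two different chord tones — a passing tone. (Had it turned back to its starting note it would be a neighbor tone instead.)

Passing tone.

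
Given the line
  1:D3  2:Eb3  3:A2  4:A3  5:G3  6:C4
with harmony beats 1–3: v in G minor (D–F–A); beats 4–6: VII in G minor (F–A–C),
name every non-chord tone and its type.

Eb3 (beat 2) — escape tone; G3 (beat 5) — escape tone.

The harmony at that moment is D minor triad (D, F, A); Eb3 is not a chord tone.
It is approached by step up from D3 and left by leap down to A2.
Step in, leap out — an escape tone.
The harmony at that moment is F major triad (F, A, C); G3 is not a chord tone.
It is approached by step down from A3 and left by leap up to C4.
Step in, leap out — an escape tone.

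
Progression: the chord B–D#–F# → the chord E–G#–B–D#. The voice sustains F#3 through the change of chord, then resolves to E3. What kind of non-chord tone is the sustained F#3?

F#3 is a suspension.

The harmony at that moment is E major seventh chord (E, G#, B, D#); F#3 is not a chord tone.
It is held over (the same pitch as the preceding F#3) and left by step down to E3.
Held over from the previous chord and resolving down by step — a suspension.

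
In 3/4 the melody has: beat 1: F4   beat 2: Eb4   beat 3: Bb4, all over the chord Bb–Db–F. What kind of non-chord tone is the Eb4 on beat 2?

The harmony at that moment is Bb minor triad (Bb, Db, F); Eb4 is not a chord tone.
It is approached by step down from F4 and left by leap up to Bb4.
Step in, leap out, on a weak beat — an escape tone.

Escape tone.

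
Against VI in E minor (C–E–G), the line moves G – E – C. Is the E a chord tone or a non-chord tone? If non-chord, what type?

C major triad contains C, E, G; E is the third, so it is a chord tone.

Chord tone (the third of C major triad).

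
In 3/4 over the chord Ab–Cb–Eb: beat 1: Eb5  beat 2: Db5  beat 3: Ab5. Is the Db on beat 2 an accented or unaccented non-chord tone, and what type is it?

Unaccented escape tone.

The harmony at that moment is Ab minor triad (Ab, Cb, Eb); Db5 is not a chord tone.
It is approached by step down from Eb5 and left by leap up to Ab5.
Step in, leap out — an escape tone.
It falls on a weak beat, so it is unaccented.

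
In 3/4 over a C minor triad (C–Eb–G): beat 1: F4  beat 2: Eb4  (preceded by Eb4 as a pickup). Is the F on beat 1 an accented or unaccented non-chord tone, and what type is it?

Accented neighbor tone.

The harmony at that moment is C minor triad (C, Eb, G); F4 is not a chord tone.
It is approached by step up from Eb4 and left by step down to Eb4.
Step away and step back to the same note — a neighbor tone (upper neighbor).
It falls on the downbeat, so it is accented.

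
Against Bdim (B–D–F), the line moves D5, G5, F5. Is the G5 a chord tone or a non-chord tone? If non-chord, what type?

Non-chord tone — an appoggiatura.

The harmony at that moment is B diminished triad (B, D, F); G5 is not a chord tone.
It is approached by leap up from D5 and left by step down to F5.
Leap in, step out — an appoggiatura.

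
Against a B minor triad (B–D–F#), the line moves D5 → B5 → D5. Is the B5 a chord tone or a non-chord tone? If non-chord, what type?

Chord tone (the root of B minor triad).

B minor triad contains B, D, F#; B is the root, so it is a chord tone.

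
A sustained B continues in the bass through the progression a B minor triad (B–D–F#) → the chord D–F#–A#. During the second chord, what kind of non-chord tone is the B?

Pedal tone (pedal point).

The harmony at that moment is D augmented triad (D, F#, A#); B is not a chord tone.
It is held over (the same pitch as the preceding B) and then sustained as the same pitch into the next harmony.
Sustained through a change of harmony — a pedal tone.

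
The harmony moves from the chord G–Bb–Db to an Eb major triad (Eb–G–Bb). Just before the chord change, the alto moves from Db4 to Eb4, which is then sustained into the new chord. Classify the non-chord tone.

The harmony at that moment is G diminished triad (G, Bb, Db); Eb4 is not a chord tone.
It is approached by step up from Db4 and then sustained as the same pitch into the next harmony.
Arriving early and becoming a chord tone when the harmony changes — an anticipation.

Eb4 is an anticipation.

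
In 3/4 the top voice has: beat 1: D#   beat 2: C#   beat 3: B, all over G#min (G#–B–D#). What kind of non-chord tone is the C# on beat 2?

The harmony at that moment is G# minor triad (G#, B, D#); C# is not a chord tone.
It is approached by step down from D# and left by step down to B.
Step in, step out in the same direction — a passing tone.

Passing tone.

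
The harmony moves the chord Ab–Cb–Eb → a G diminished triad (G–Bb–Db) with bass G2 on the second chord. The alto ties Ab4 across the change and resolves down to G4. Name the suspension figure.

At the second chord the bass is G2. The suspended Ab4 lies a ninth above the bass; after resolving down by step to G4, the interval above the bass becomes an octave.
Suspension figures are named by those two intervals: 9–8.

9–8 suspension.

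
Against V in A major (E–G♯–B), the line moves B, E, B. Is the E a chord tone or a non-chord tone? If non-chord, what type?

Chord tone (the root of E major triad).

E major triad contains E, G♯, B; E is the root, so it is a chord tone.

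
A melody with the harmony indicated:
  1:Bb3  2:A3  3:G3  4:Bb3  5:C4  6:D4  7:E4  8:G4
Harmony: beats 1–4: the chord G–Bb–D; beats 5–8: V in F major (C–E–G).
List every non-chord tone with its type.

The harmony at that moment is G minor triad (G, Bb, D); A3 is not a chord tone.
It is approached by step down from Bb3 and left by step down to G3.
Step in, step out in the same direction — a passing tone.
The harmony at that moment is C major triad (C, E, G); D4 is not a chord tone.
It is approached by step up from C4 and left by step up to E4.
Step in, step out in the same direction — a passing tone.

A3 (beat 2) — passing tone; D4 (beat 6) — passing tone.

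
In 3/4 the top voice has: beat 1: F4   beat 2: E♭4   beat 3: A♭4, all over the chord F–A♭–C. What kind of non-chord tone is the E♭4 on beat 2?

The harmony at that moment is F minor triad (F, A♭, C); E♭4 is not a chord tone.
It is approached by step down from F4 and left by leap up to A♭4.
Step in, leap out, on a weak beat — an escape tone.

Escape tone.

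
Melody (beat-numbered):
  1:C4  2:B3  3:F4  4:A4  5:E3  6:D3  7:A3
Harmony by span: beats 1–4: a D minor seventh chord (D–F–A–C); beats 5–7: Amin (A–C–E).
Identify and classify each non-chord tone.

The harmony at that moment is D minor seventh chord (D, F, A, C); B3 is not a chord tone.
It is approached by step down from C4 and left by leap up to F4.
Step in, leap out — an escape tone.
The harmony at that moment is A minor triad (A, C, E); D3 is not a chord tone.
It is approached by step down from E3 and left by leap up to A3.
Step in, leap out — an escape tone.

B3 (beat 2) — escape tone; D3 (beat 6) — escape tone.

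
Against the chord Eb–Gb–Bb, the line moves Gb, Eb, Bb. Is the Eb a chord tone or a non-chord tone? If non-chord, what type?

Chord tone (the root of Eb minor triad).

Eb minor triad contains Eb, Gb, Bb; Eb is the root, so it is a chord tone.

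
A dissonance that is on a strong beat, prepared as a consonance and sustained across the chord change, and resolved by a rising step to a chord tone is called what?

Retardation.

Approach: by preparation — the pitch is first a chord tone, then held (tied or repeated) while the harmony changes under it. Departure: up by step. Metric position: strong.
A prepared dissonance that resolves upward by step — a retardation. (The same figure resolving downward would be a suspension.)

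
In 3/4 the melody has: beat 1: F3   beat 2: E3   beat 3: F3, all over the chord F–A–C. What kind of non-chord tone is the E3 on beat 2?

Lower neighbor tone.

The harmony at that moment is F major triad (F, A, C); E3 is not a chord tone.
It is approached by step down from F3 and left by step up to F3.
Step away and step back to the same note — a neighbor tone (lower neighbor).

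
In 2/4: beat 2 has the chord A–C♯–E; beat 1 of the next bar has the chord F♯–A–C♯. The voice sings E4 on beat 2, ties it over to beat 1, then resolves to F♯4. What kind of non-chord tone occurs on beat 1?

The harmony at that moment is F♯ minor triad (F♯, A, C♯); E4 is not a chord tone.
It is held over (the same pitch as the preceding E4) and left by step up to F♯4.
Held over from the previous chord and resolving up by step — a retardation.

Retardation.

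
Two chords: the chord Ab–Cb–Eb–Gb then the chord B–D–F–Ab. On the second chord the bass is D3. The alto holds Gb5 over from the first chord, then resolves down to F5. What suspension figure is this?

At the second chord the bass is D3. The suspended Gb5 lies a fourth above the bass; after resolving down by step to F5, the interval above the bass becomes a third.
Suspension figures are named by those two intervals: 4–3.

4–3 suspension.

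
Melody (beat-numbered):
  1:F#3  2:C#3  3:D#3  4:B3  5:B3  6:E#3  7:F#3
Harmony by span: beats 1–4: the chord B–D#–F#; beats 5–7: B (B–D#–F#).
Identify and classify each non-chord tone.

C#3 (beat 2) — appoggiatura; E#3 (beat 6) — appoggiatura.

The harmony at that moment is B major triad (B, D#, F#); C#3 is not a chord tone.
It is approached by leap down from F#3 and left by step up to D#3.
Leap in, step out — an appoggiatura.
The harmony at that moment is B major triad (B, D#, F#); E#3 is not a chord tone.
It is approached by leap down from B3 and left by step up to F#3.
Leap in, step out — an appoggiatura.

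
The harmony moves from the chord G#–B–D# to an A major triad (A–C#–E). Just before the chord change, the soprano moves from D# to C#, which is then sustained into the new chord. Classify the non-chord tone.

The harmony at that moment is G# minor triad (G#, B, D#); C# is not a chord tone.
It is approached by step down from D# and then sustained as the same pitch into the next harmony.
Arriving early and becoming a chord tone when the harmony changes — an anticipation.

C# is an anticipation.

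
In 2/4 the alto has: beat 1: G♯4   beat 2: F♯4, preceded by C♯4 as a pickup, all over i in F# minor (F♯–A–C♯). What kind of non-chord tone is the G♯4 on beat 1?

Appoggiatura.

The harmony at that moment is F♯ minor triad (F♯, A, C♯); G♯4 is not a chord tone.
It is approached by leap up from C♯4 and left by step down to F♯4.
Leap in, step out, metrically accented — an appoggiatura.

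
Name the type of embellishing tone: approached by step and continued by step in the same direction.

Approach: by step. Departure: by step, continuing in the same direction.
Stepwise on both sides with no change of direction means the note fills in the space between two different chord tones — a passing tone. (Had it turned back to its starting note it would be a neighbor tone instead.)

Passing tone.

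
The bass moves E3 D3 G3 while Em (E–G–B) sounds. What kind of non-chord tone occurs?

D3 is an escape tone.

The harmony at that moment is E minor triad (E, G, B); D3 is not a chord tone.
It is approached by step down from E3 and left by leap up to G3.
Step in, leap out — an escape tone.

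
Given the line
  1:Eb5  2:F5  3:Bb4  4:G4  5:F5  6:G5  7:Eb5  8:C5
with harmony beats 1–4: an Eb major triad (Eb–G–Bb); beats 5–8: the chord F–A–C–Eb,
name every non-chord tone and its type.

The harmony at that moment is Eb major triad (Eb, G, Bb); F5 is not a chord tone.
It is approached by step up from Eb5 and left by leap down to Bb4.
Step in, leap out — an escape tone.
The harmony at that moment is F dominant seventh chord (F, A, C, Eb); G5 is not a chord tone.
It is approached by step up from F5 and left by leap down to Eb5.
Step in, leap out — an escape tone.

F5 (beat 2) — escape tone; G5 (beat 6) — escape tone.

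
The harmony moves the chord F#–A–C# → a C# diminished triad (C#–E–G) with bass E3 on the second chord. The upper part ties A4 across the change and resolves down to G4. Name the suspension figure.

4–3 suspension.

At the second chord the bass is E3. The suspended A4 lies a fourth above the bass; after resolving down by step to G4, the interval above the bass becomes a third.
Suspension figures are named by those two intervals: 4–3.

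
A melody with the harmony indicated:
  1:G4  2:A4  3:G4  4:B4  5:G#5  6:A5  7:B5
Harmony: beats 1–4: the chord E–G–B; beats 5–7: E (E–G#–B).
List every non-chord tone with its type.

A4 (beat 2) — neighbor tone; A5 (beat 6) — passing tone.

The harmony at that moment is E minor triad (E, G, B); A4 is not a chord tone.
It is approached by step up from G4 and left by step down to G4.
Step away and step back to the same note — a neighbor tone (upper neighbor).
The harmony at that moment is E major triad (E, G#, B); A5 is not a chord tone.
It is approached by step up from G#5 and left by step up to B5.
Step in, step out in the same direction — a passing tone.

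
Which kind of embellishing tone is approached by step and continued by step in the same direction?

Approach: by step. Departure: by step, continuing in the same direction.
Stepwise on both sides with no change of direction means the note fills in the space between two different chord tones — a passing tone. (Had it turned back to its starting note it would be a neighbor tone instead.)

Passing tone.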